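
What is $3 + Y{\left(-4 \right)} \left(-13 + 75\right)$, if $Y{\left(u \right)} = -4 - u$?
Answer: $3$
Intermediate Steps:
$3 + Y{\left(-4 \right)} \left(-13 + 75\right) = 3 + \left(-4 - -4\right) \left(-13 + 75\right) = 3 + \left(-4 + 4\right) 62 = 3 + 0 \cdot 62 = 3 + 0 = 3$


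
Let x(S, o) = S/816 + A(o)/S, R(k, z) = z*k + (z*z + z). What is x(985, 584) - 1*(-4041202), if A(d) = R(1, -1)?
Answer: 3248157488929/803760 ≈ 4.0412e+6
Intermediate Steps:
R(k, z) = z + z² + k*z (R(k, z) = k*z + (z² + z) = k*z + (z + z²) = z + z² + k*z)
A(d) = -1 (A(d) = -(1 + 1 - 1) = -1*1 = -1)
x(S, o) = -1/S + S/816 (x(S, o) = S/816 - 1/S = -1/S + S/816)
x(985, 584) - 1*(-4041202) = (-1/985 + (1/816)*985) - 1*(-4041202) = (-1*1/985 + 985/816) + 4041202 = (-1/985 + 985/816) + 4041202 = 969409/803760 + 4041202 = 3248157488929/803760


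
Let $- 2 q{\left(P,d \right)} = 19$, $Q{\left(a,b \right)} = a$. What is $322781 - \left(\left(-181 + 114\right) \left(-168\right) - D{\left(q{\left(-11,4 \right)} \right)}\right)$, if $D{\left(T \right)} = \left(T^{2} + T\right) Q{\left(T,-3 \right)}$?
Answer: $\frac{2486063}{8} \approx 3.1076 \cdot 10^{5}$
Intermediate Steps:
$q{\left(P,d \right)} = - \frac{19}{2}$ ($q{\left(P,d \right)} = \left(- \frac{1}{2}\right) 19 = - \frac{19}{2}$)
$D{\left(T \right)} = T \left(T + T^{2}\right)$ ($D{\left(T \right)} = \left(T^{2} + T\right) T = \left(T + T^{2}\right) T = T \left(T + T^{2}\right)$)
$322781 - \left(\left(-181 + 114\right) \left(-168\right) - D{\left(q{\left(-11,4 \right)} \right)}\right) = 322781 - \left(\left(-181 + 114\right) \left(-168\right) - \left(- \frac{19}{2}\right)^{2} \left(1 - \frac{19}{2}\right)\right) = 322781 - \left(\left(-67\right) \left(-168\right) - \frac{361}{4} \left(- \frac{17}{2}\right)\right) = 322781 - \left(11256 - - \frac{6137}{8}\right) = 322781 - \left(11256 + \frac{6137}{8}\right) = 322781 - \frac{96185}{8} = \frac{2486063}{8}$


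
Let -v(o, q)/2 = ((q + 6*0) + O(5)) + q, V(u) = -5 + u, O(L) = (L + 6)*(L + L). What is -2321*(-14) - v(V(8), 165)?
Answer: 33374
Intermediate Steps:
O(L) = 2*L*(6 + L) (O(L) = (6 + L)*(2*L) = 2*L*(6 + L))
v(o, q) = -220 - 4*q (v(o, q) = -2*(((q + 6*0) + 2*5*(6 + 5)) + q) = -2*(((q + 0) + 2*5*11) + q) = -2*((q + 110) + q) = -2*((110 + q) + q) = -2*(110 + 2*q) = -220 - 4*q)
-2321*(-14) - v(V(8), 165) = -2321*(-14) - (-220 - 4*165) = 32494 - (-220 - 660) = 32494 - 1*(-880) = 32494 + 880 = 33374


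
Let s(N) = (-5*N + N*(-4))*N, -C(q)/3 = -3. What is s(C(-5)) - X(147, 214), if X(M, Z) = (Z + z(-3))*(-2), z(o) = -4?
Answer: -309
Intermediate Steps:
C(q) = 9 (C(q) = -3*(-3) = 9)
X(M, Z) = 8 - 2*Z (X(M, Z) = (Z - 4)*(-2) = (-4 + Z)*(-2) = 8 - 2*Z)
s(N) = -9*N**2 (s(N) = (-5*N - 4*N)*N = (-9*N)*N = -9*N**2)
s(C(-5)) - X(147, 214) = -9*9**2 - (8 - 2*214) = -9*81 - (8 - 428) = -729 - 1*(-420) = -729 + 420 = -309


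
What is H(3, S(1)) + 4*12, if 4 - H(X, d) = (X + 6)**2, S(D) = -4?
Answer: -29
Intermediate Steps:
H(X, d) = 4 - (6 + X)**2 (H(X, d) = 4 - (X + 6)**2 = 4 - (6 + X)**2)
H(3, S(1)) + 4*12 = (4 - (6 + 3)**2) + 4*12 = (4 - 1*9**2) + 48 = (4 - 1*81) + 48 = (4 - 81) + 48 = -77 + 48 = -29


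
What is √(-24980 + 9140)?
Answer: 12*I*√110 ≈ 125.86*I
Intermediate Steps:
√(-24980 + 9140) = √(-15840) = 12*I*√110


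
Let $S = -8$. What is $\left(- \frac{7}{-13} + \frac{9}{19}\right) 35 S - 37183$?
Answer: $- \frac{9254201}{247} \approx -37466.0$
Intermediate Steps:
$\left(- \frac{7}{-13} + \frac{9}{19}\right) 35 S - 37183 = \left(- \frac{7}{-13} + \frac{9}{19}\right) 35 \left(-8\right) - 37183 = \left(\left(-7\right) \left(- \frac{1}{13}\right) + 9 \cdot \frac{1}{19}\right) 35 \left(-8\right) - 37183 = \left(\frac{7}{13} + \frac{9}{19}\right) 35 \left(-8\right) - 37183 = \frac{250}{247} \cdot 35 \left(-8\right) - 37183 = \frac{8750}{247} \left(-8\right) - 37183 = - \frac{70000}{247} - 37183 = - \frac{9254201}{247}$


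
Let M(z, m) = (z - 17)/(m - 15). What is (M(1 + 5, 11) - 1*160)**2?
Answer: 395641/16 ≈ 24728.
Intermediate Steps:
M(z, m) = (-17 + z)/(-15 + m)
(M(1 + 5, 11) - 1*160)**2 = ((-17 + (1 + 5))/(-15 + 11) - 1*160)**2 = ((-17 + 6)/(-4) - 160)**2 = (-1/4*(-11) - 160)**2 = (11/4 - 160)**2 = (-629/4)**2 = 395641/16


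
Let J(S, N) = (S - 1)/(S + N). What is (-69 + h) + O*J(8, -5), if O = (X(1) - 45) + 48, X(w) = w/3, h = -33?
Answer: -848/9 ≈ -94.222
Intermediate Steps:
J(S, N) = (-1 + S)/(N + S)
X(w) = w/3 (X(w) = w*(1/3) = w/3)
O = 10/3 (O = ((1/3)*1 - 45) + 48 = (1/3 - 45) + 48 = -134/3 + 48 = 10/3 ≈ 3.3333)
(-69 + h) + O*J(8, -5) = (-69 - 33) + 10*((-1 + 8)/(-5 + 8))/3 = -102 + 10*(7/3)/3 = -102 + 10*((1/3)*7)/3 = -102 + (10/3)*(7/3) = -102 + 70/9 = -848/9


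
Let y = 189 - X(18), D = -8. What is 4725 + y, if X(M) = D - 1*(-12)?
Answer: 4910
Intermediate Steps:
X(M) = 4 (X(M) = -8 - 1*(-12) = -8 + 12 = 4)
y = 185 (y = 189 - 1*4 = 189 - 4 = 185)
4725 + y = 4725 + 185 = 4910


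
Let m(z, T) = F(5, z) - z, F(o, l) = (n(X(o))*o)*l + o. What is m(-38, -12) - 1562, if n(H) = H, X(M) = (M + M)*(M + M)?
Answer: -20519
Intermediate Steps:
X(M) = 4*M² (X(M) = (2*M)*(2*M) = 4*M²)
F(o, l) = o + 4*l*o³ (F(o, l) = ((4*o²)*o)*l + o = (4*o³)*l + o = 4*l*o³ + o = o + 4*l*o³)
m(z, T) = 5 + 499*z (m(z, T) = (5 + 4*z*5³) - z = (5 + 4*z*125) - z = (5 + 500*z) - z = 5 + 499*z)
m(-38, -12) - 1562 = (5 + 499*(-38)) - 1562 = (5 - 18962) - 1562 = -18957 - 1562 = -20519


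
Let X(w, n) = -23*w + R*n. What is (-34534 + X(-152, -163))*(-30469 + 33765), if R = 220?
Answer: -220495808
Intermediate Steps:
X(w, n) = -23*w + 220*n
(-34534 + X(-152, -163))*(-30469 + 33765) = (-34534 + (-23*(-152) + 220*(-163)))*(-30469 + 33765) = (-34534 + (3496 - 35860))*3296 = (-34534 - 32364)*3296 = -66898*3296 = -220495808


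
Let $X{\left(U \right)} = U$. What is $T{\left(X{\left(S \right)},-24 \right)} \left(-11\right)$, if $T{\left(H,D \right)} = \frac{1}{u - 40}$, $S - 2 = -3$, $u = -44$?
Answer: $\frac{11}{84} \approx 0.13095$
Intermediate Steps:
$S = -1$ ($S = 2 - 3 = -1$)
$T{\left(H,D \right)} = - \frac{1}{84}$ ($T{\left(H,D \right)} = \frac{1}{-44 - 40} = \frac{1}{-84} = - \frac{1}{84}$)
$T{\left(X{\left(S \right)},-24 \right)} \left(-11\right) = \left(- \frac{1}{84}\right) \left(-11\right) = \frac{11}{84}$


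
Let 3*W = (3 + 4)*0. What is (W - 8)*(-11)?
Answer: 88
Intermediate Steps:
W = 0 (W = ((3 + 4)*0)/3 = (7*0)/3 = (⅓)*0 = 0)
(W - 8)*(-11) = (0 - 8)*(-11) = -8*(-11) = 88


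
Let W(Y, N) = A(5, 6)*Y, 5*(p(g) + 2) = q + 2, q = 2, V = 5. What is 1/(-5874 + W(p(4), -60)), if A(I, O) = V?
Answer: -1/5880 ≈ -0.00017007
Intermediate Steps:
A(I, O) = 5
p(g) = -6/5 (p(g) = -2 + (2 + 2)/5 = -2 + (⅕)*4 = -2 + ⅘ = -6/5)
W(Y, N) = 5*Y
1/(-5874 + W(p(4), -60)) = 1/(-5874 + 5*(-6/5)) = 1/(-5874 - 6) = 1/(-5880) = -1/5880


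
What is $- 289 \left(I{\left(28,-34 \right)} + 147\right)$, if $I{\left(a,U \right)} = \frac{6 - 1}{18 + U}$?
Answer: $- \frac{678283}{16} \approx -42393.0$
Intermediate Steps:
$I{\left(a,U \right)} = \frac{5}{18 + U}$
$- 289 \left(I{\left(28,-34 \right)} + 147\right) = - 289 \left(\frac{5}{18 - 34} + 147\right) = - 289 \left(\frac{5}{-16} + 147\right) = - 289 \left(5 \left(- \frac{1}{16}\right) + 147\right) = - 289 \left(- \frac{5}{16} + 147\right) = \left(-289\right) \frac{2347}{16} = - \frac{678283}{16}$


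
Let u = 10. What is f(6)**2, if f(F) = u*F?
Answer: 3600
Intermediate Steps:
f(F) = 10*F
f(6)**2 = (10*6)**2 = 60**2 = 3600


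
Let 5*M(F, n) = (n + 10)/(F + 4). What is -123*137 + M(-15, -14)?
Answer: -926801/55 ≈ -16851.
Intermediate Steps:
M(F, n) = (10 + n)/(5*(4 + F)) (M(F, n) = ((n + 10)/(F + 4))/5 = ((10 + n)/(4 + F))/5 = (10 + n)/(5*(4 + F)))
-123*137 + M(-15, -14) = -123*137 + (10 - 14)/(5*(4 - 15)) = -16851 + (⅕)*(-4)/(-11) = -16851 + (⅕)*(-1/11)*(-4) = -16851 + 4/55 = -926801/55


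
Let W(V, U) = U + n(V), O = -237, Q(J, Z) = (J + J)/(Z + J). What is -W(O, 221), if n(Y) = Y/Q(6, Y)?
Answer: -19133/4 ≈ -4783.3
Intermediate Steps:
Q(J, Z) = 2*J/(J + Z) (Q(J, Z) = (2*J)/(J + Z) = 2*J/(J + Z))
n(Y) = Y*(½ + Y/12) (n(Y) = Y/((2*6/(6 + Y))) = Y/((12/(6 + Y))) = Y*(½ + Y/12))
W(V, U) = U + V*(6 + V)/12
-W(O, 221) = -(221 + (1/12)*(-237)*(6 - 237)) = -(221 + (1/12)*(-237)*(-231)) = -(221 + 18249/4) = -1*19133/4 = -19133/4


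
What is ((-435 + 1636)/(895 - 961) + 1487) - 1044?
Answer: 28037/66 ≈ 424.80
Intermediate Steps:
((-435 + 1636)/(895 - 961) + 1487) - 1044 = (1201/(-66) + 1487) - 1044 = (1201*(-1/66) + 1487) - 1044 = (-1201/66 + 1487) - 1044 = 96941/66 - 1044 = 28037/66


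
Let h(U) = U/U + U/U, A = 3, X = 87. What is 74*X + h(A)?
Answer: 6440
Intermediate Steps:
h(U) = 2 (h(U) = 1 + 1 = 2)
74*X + h(A) = 74*87 + 2 = 6438 + 2 = 6440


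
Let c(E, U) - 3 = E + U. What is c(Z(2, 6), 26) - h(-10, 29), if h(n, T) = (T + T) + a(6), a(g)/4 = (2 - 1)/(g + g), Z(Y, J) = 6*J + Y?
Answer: 26/3 ≈ 8.6667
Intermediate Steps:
Z(Y, J) = Y + 6*J
a(g) = 2/g (a(g) = 4*((2 - 1)/(g + g)) = 4*(1/(2*g)) = 2/g)
h(n, T) = 1/3 + 2*T (h(n, T) = (T + T) + 2/6 = 2*T + 2*(1/6) = 2*T + 1/3 = 1/3 + 2*T)
c(E, U) = 3 + E + U (c(E, U) = 3 + (E + U) = 3 + E + U)
c(Z(2, 6), 26) - h(-10, 29) = (3 + (2 + 6*6) + 26) - (1/3 + 2*29) = (3 + (2 + 36) + 26) - (1/3 + 58) = (3 + 38 + 26) - 1*175/3 = 67 - 175/3 = 26/3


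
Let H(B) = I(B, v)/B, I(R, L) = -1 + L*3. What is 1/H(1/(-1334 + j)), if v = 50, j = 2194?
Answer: 1/128140 ≈ 7.8040e-6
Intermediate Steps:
I(R, L) = -1 + 3*L
H(B) = 149/B (H(B) = (-1 + 3*50)/B = (-1 + 150)/B = 149/B)
1/H(1/(-1334 + j)) = 1/(149/(1/(-1334 + 2194))) = 1/(149/(1/860)) = 1/(149*860) = 1/128140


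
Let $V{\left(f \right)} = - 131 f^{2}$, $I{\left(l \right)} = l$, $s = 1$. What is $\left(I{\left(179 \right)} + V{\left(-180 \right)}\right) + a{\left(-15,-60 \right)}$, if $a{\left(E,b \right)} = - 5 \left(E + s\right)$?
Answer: $-4244151$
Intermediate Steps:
$a{\left(E,b \right)} = -5 - 5 E$ ($a{\left(E,b \right)} = - 5 \left(E + 1\right) = - 5 \left(1 + E\right) = -5 - 5 E$)
$\left(I{\left(179 \right)} + V{\left(-180 \right)}\right) + a{\left(-15,-60 \right)} = \left(179 - 131 \left(-180\right)^{2}\right) - -70 = \left(179 - 4244400\right) + \left(-5 + 75\right) = \left(179 - 4244400\right) + 70 = -4244221 + 70 = -4244151$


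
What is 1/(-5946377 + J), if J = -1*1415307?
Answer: -1/7361684 ≈ -1.3584e-7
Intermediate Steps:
J = -1415307
1/(-5946377 + J) = 1/(-5946377 - 1415307) = 1/(-7361684) = -1/7361684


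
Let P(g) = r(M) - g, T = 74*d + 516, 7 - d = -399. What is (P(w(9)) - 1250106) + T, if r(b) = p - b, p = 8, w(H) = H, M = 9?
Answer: -1219556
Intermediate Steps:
d = 406 (d = 7 - 1*(-399) = 7 + 399 = 406)
T = 30560 (T = 74*406 + 516 = 30044 + 516 = 30560)
r(b) = 8 - b
P(g) = -1 - g (P(g) = (8 - 1*9) - g = (8 - 9) - g = -1 - g)
(P(w(9)) - 1250106) + T = ((-1 - 1*9) - 1250106) + 30560 = ((-1 - 9) - 1250106) + 30560 = (-10 - 1250106) + 30560 = -1250116 + 30560 = -1219556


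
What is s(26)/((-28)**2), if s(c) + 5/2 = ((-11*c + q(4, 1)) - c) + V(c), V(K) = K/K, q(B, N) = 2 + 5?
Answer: -613/1568 ≈ -0.39094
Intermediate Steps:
q(B, N) = 7
V(K) = 1
s(c) = 11/2 - 12*c (s(c) = -5/2 + (((-11*c + 7) - c) + 1) = -5/2 + (((7 - 11*c) - c) + 1) = -5/2 + ((7 - 12*c) + 1) = -5/2 + (8 - 12*c) = 11/2 - 12*c)
s(26)/((-28)**2) = (11/2 - 12*26)/((-28)**2) = (11/2 - 312)/784 = -613/2*1/784 = -613/1568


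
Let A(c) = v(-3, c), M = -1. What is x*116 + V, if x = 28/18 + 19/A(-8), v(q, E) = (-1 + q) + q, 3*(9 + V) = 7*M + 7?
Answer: -9035/63 ≈ -143.41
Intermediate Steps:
V = -9 (V = -9 + (7*(-1) + 7)/3 = -9 + (-7 + 7)/3 = -9 + (⅓)*0 = -9 + 0 = -9)
v(q, E) = -1 + 2*q
A(c) = -7 (A(c) = -1 + 2*(-3) = -1 - 6 = -7)
x = -73/63 (x = 28/18 + 19/(-7) = 28*(1/18) + 19*(-⅐) = 14/9 - 19/7 = -73/63 ≈ -1.1587)
x*116 + V = -73/63*116 - 9 = -8468/63 - 9 = -9035/63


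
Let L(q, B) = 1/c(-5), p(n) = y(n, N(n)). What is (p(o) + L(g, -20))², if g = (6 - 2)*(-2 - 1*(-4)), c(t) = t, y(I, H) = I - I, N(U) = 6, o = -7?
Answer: 1/25 ≈ 0.040000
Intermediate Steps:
y(I, H) = 0
p(n) = 0
g = 8 (g = 4*(-2 + 4) = 4*2 = 8)
L(q, B) = -⅕ (L(q, B) = 1/(-5) = -⅕)
(p(o) + L(g, -20))² = (0 - ⅕)² = (-⅕)² = 1/25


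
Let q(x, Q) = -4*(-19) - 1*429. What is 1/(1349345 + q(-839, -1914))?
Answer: 1/1348992 ≈ 7.4129e-7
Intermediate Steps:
q(x, Q) = -353 (q(x, Q) = 76 - 429 = -353)
1/(1349345 + q(-839, -1914)) = 1/(1349345 - 353) = 1/1348992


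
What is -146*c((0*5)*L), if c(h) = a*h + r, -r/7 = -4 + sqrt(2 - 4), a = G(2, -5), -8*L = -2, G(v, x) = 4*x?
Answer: -4088 + 1022*I*sqrt(2) ≈ -4088.0 + 1445.3*I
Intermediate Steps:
L = 1/4 (L = -1/8*(-2) = 1/4 ≈ 0.25000)
a = -20 (a = 4*(-5) = -20)
r = 28 - 7*I*sqrt(2) (r = -7*(-4 + sqrt(2 - 4)) = -7*(-4 + sqrt(-2)) = -7*(-4 + I*sqrt(2)) = 28 - 7*I*sqrt(2) ≈ 28.0 - 9.8995*I)
c(h) = 28 - 20*h - 7*I*sqrt(2) (c(h) = -20*h + (28 - 7*I*sqrt(2)) = 28 - 20*h - 7*I*sqrt(2))
-146*c((0*5)*L) = -146*(28 - 20*0*5/4 - 7*I*sqrt(2)) = -146*(28 - 0/4 - 7*I*sqrt(2)) = -146*(28 - 20*0 - 7*I*sqrt(2)) = -146*(28 + 0 - 7*I*sqrt(2)) = -146*(28 - 7*I*sqrt(2)) = -4088 + 1022*I*sqrt(2)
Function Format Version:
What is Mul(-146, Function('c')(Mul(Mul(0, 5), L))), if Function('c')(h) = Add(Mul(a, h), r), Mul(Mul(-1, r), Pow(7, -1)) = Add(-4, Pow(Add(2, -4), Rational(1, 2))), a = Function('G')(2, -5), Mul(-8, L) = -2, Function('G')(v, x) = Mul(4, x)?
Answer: Add(-4088, Mul(1022, I, Pow(2, Rational(1, 2)))) ≈ Add(-4088.0, Mul(1445.3, I))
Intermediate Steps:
L = Rational(1, 4) (L = Mul(Rational(-1, 8), -2) = Rational(1, 4) ≈ 0.25000)
a = -20 (a = Mul(4, -5) = -20)
r = Add(28, Mul(-7, I, Pow(2, Rational(1, 2)))) (r = Mul(-7, Add(-4, Pow(Add(2, -4), Rational(1, 2)))) = Mul(-7, Add(-4, Pow(-2, Rational(1, 2)))) = Mul(-7, Add(-4, Mul(I, Pow(2, Rational(1, 2))))) = Add(28, Mul(-7, I, Pow(2, Rational(1, 2)))) ≈ Add(28.000, Mul(-9.8995, I)))
Function('c')(h) = Add(28, Mul(-20, h), Mul(-7, I, Pow(2, Rational(1, 2)))) (Function('c')(h) = Add(Mul(-20, h), Add(28, Mul(-7, I, Pow(2, Rational(1, 2))))) = Add(28, Mul(-20, h), Mul(-7, I, Pow(2, Rational(1, 2)))))
Mul(-146, Function('c')(Mul(Mul(0, 5), L))) = Mul(-146, Add(28, Mul(-20, Mul(Mul(0, 5), Rational(1, 4))), Mul(-7, I, Pow(2, Rational(1, 2))))) = Mul(-146, Add(28, Mul(-20, Mul(0, Rational(1, 4))), Mul(-7, I, Pow(2, Rational(1, 2))))) = Mul(-146, Add(28, Mul(-20, 0), Mul(-7, I, Pow(2, Rational(1, 2))))) = Mul(-146, Add(28, 0, Mul(-7, I, Pow(2, Rational(1, 2))))) = Mul(-146, Add(28, Mul(-7, I, Pow(2, Rational(1, 2))))) = Add(-4088, Mul(1022, I, Pow(2, Rational(1, 2))))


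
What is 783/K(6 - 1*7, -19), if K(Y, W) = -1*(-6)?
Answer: 261/2 ≈ 130.50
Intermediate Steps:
K(Y, W) = 6
783/K(6 - 1*7, -19) = 783/6 = 783*(⅙) = 261/2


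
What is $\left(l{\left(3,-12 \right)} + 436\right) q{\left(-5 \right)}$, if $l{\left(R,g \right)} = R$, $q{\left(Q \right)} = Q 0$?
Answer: $0$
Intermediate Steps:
$q{\left(Q \right)} = 0$
$\left(l{\left(3,-12 \right)} + 436\right) q{\left(-5 \right)} = \left(3 + 436\right) 0 = 439 \cdot 0 = 0$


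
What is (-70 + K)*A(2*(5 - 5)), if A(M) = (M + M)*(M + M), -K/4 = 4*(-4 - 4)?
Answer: 0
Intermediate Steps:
K = 128 (K = -16*(-4 - 4) = -16*(-8) = -4*(-32) = 128)
A(M) = 4*M² (A(M) = (2*M)*(2*M) = 4*M²)
(-70 + K)*A(2*(5 - 5)) = (-70 + 128)*(4*(2*(5 - 5))²) = 58*(4*(2*0)²) = 58*(4*0²) = 58*(4*0) = 58*0 = 0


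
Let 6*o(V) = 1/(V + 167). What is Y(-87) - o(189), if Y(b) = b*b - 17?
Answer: 16131071/2136 ≈ 7552.0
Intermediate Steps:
Y(b) = -17 + b² (Y(b) = b² - 17 = -17 + b²)
o(V) = 1/(6*(167 + V)) (o(V) = 1/(6*(V + 167)) = 1/(6*(167 + V)))
Y(-87) - o(189) = (-17 + (-87)²) - 1/(6*(167 + 189)) = (-17 + 7569) - 1/(6*356) = 7552 - 1/(6*356) = 7552 - 1*1/2136 = 7552 - 1/2136 = 16131071/2136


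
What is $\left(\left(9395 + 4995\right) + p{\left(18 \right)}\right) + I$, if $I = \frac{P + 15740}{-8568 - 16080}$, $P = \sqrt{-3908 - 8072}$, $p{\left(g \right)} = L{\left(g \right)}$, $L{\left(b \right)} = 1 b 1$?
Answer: $\frac{88778161}{6162} - \frac{i \sqrt{2995}}{12324} \approx 14407.0 - 0.0044407 i$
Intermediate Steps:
$L{\left(b \right)} = b$ ($L{\left(b \right)} = b 1 = b$)
$p{\left(g \right)} = g$
$P = 2 i \sqrt{2995}$ ($P = \sqrt{-11980} = 2 i \sqrt{2995} \approx 109.45 i$)
$I = - \frac{3935}{6162} - \frac{i \sqrt{2995}}{12324}$ ($I = \frac{2 i \sqrt{2995} + 15740}{-8568 - 16080} = \frac{15740 + 2 i \sqrt{2995}}{-24648} = \left(15740 + 2 i \sqrt{2995}\right) \left(- \frac{1}{24648}\right) = - \frac{3935}{6162} - \frac{i \sqrt{2995}}{12324} \approx -0.63859 - 0.0044407 i$)
$\left(\left(9395 + 4995\right) + p{\left(18 \right)}\right) + I = \left(\left(9395 + 4995\right) + 18\right) - \left(\frac{3935}{6162} + \frac{i \sqrt{2995}}{12324}\right) = \left(14390 + 18\right) - \left(\frac{3935}{6162} + \frac{i \sqrt{2995}}{12324}\right) = 14408 - \left(\frac{3935}{6162} + \frac{i \sqrt{2995}}{12324}\right) = \frac{88778161}{6162} - \frac{i \sqrt{2995}}{12324}$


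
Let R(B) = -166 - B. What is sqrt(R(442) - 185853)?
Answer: 11*I*sqrt(1541) ≈ 431.81*I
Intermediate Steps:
sqrt(R(442) - 185853) = sqrt((-166 - 1*442) - 185853) = sqrt((-166 - 442) - 185853) = sqrt(-608 - 185853) = sqrt(-186461) = 11*I*sqrt(1541)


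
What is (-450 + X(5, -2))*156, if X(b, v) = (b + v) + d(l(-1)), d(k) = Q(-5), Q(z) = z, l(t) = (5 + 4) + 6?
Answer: -70512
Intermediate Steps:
l(t) = 15 (l(t) = 9 + 6 = 15)
d(k) = -5
X(b, v) = -5 + b + v (X(b, v) = (b + v) - 5 = -5 + b + v)
(-450 + X(5, -2))*156 = (-450 + (-5 + 5 - 2))*156 = (-450 - 2)*156 = -452*156 = -70512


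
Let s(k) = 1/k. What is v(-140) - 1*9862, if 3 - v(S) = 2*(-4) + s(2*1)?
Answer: -19703/2 ≈ -9851.5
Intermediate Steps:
s(k) = 1/k
v(S) = 21/2 (v(S) = 3 - (2*(-4) + 1/(2*1)) = 3 - (-8 + 1/2) = 3 - (-8 + ½) = 3 - 1*(-15/2) = 3 + 15/2 = 21/2)
v(-140) - 1*9862 = 21/2 - 1*9862 = 21/2 - 9862 = -19703/2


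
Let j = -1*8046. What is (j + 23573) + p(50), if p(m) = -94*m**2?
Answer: -219473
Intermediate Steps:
j = -8046
(j + 23573) + p(50) = (-8046 + 23573) - 94*50**2 = 15527 - 94*2500 = 15527 - 235000 = -219473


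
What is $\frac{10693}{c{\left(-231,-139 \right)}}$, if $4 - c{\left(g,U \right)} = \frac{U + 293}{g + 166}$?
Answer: $\frac{695045}{414} \approx 1678.9$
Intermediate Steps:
$c{\left(g,U \right)} = 4 - \frac{293 + U}{166 + g}$ ($c{\left(g,U \right)} = 4 - \frac{U + 293}{g + 166} = 4 - \frac{293 + U}{166 + g}$)
$\frac{10693}{c{\left(-231,-139 \right)}} = \frac{10693}{\frac{1}{166 - 231} \left(371 - -139 + 4 \left(-231\right)\right)} = \frac{10693}{\frac{1}{-65} \left(371 + 139 - 924\right)} = \frac{10693}{\left(- \frac{1}{65}\right) \left(-414\right)} = \frac{10693}{\frac{414}{65}} = 10693 \cdot \frac{65}{414} = \frac{695045}{414}$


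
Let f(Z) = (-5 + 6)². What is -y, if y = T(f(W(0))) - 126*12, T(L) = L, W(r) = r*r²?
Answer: 1511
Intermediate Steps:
W(r) = r³
f(Z) = 1 (f(Z) = 1² = 1)
y = -1511 (y = 1 - 126*12 = 1 - 1512 = -1511)
-y = -1*(-1511) = 1511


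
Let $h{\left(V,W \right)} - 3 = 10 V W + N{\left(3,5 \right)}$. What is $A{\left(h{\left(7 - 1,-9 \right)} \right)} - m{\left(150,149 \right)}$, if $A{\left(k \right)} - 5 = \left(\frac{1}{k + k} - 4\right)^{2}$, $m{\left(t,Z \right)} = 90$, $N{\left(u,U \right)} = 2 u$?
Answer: $- \frac{77812739}{1127844} \approx -68.992$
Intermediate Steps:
$h{\left(V,W \right)} = 9 + 10 V W$ ($h{\left(V,W \right)} = 3 + \left(10 V W + 2 \cdot 3\right) = 3 + \left(10 V W + 6\right) = 3 + \left(6 + 10 V W\right) = 9 + 10 V W$)
$A{\left(k \right)} = 5 + \left(-4 + \frac{1}{2 k}\right)^{2}$ ($A{\left(k \right)} = 5 + \left(\frac{1}{k + k} - 4\right)^{2} = 5 + \left(\frac{1}{2 k} - 4\right)^{2} = 5 + \left(-4 + \frac{1}{2 k}\right)^{2}$)
$A{\left(h{\left(7 - 1,-9 \right)} \right)} - m{\left(150,149 \right)} = \left(21 - \frac{4}{9 + 10 \left(7 - 1\right) \left(-9\right)} + \frac{1}{4 \left(9 + 10 \left(7 - 1\right) \left(-9\right)\right)^{2}}\right) - 90 = \left(21 - \frac{4}{9 + 10 \cdot 6 \left(-9\right)} + \frac{1}{4 \left(9 + 10 \cdot 6 \left(-9\right)\right)^{2}}\right) - 90 = \left(21 - \frac{4}{9 - 540} + \frac{1}{4 \left(9 - 540\right)^{2}}\right) - 90 = \left(21 - \frac{4}{-531} + \frac{1}{4 \cdot 281961}\right) - 90 = \left(21 - - \frac{4}{531} + \frac{1}{4} \cdot \frac{1}{281961}\right) - 90 = \left(21 + \frac{4}{531} + \frac{1}{1127844}\right) - 90 = \frac{23693221}{1127844} - 90 = - \frac{77812739}{1127844}$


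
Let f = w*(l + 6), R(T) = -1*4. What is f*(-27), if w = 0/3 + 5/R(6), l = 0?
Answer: 405/2 ≈ 202.50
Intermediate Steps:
R(T) = -4
w = -5/4 (w = 0/3 + 5/(-4) = 0*(⅓) + 5*(-¼) = 0 - 5/4 = -5/4 ≈ -1.2500)
f = -15/2 (f = -5*(0 + 6)/4 = -5/4*6 = -15/2 ≈ -7.5000)
f*(-27) = -15/2*(-27) = 405/2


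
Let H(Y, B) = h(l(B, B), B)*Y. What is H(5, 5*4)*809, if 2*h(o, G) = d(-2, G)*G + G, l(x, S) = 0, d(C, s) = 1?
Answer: 80900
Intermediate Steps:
h(o, G) = G (h(o, G) = (1*G + G)/2 = (G + G)/2 = (2*G)/2 = G)
H(Y, B) = B*Y
H(5, 5*4)*809 = ((5*4)*5)*809 = (20*5)*809 = 100*809 = 80900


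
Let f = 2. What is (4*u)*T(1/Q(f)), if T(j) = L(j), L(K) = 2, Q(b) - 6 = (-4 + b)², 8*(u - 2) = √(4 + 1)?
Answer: 16 + √5 ≈ 18.236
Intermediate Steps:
u = 2 + √5/8 (u = 2 + √(4 + 1)/8 = 2 + √5/8 ≈ 2.2795)
Q(b) = 6 + (-4 + b)²
T(j) = 2
(4*u)*T(1/Q(f)) = (4*(2 + √5/8))*2 = (8 + √5/2)*2 = 16 + √5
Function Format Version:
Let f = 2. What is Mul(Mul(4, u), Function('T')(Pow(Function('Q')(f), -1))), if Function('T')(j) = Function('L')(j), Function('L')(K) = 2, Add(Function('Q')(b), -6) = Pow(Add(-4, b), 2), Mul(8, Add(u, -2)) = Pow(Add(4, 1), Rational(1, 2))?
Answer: Add(16, Pow(5, Rational(1, 2))) ≈ 18.236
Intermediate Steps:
u = Add(2, Mul(Rational(1, 8), Pow(5, Rational(1, 2)))) (u = Add(2, Mul(Rational(1, 8), Pow(Add(4, 1), Rational(1, 2)))) = Add(2, Mul(Rational(1, 8), Pow(5, Rational(1, 2)))) ≈ 2.2795)
Function('Q')(b) = Add(6, Pow(Add(-4, b), 2))
Function('T')(j) = 2
Mul(Mul(4, u), Function('T')(Pow(Function('Q')(f), -1))) = Mul(Mul(4, Add(2, Mul(Rational(1, 8), Pow(5, Rational(1, 2))))), 2) = Mul(Add(8, Mul(Rational(1, 2), Pow(5, Rational(1, 2)))), 2) = Add(16, Pow(5, Rational(1, 2)))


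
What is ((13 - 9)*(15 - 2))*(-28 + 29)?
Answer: 52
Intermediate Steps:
((13 - 9)*(15 - 2))*(-28 + 29) = (4*13)*1 = 52*1 = 52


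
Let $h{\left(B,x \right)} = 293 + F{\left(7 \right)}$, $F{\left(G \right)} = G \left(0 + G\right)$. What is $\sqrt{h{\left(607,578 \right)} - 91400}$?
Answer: $i \sqrt{91058} \approx 301.76 i$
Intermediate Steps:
$F{\left(G \right)} = G^{2}$ ($F{\left(G \right)} = G G = G^{2}$)
$h{\left(B,x \right)} = 342$ ($h{\left(B,x \right)} = 293 + 7^{2} = 293 + 49 = 342$)
$\sqrt{h{\left(607,578 \right)} - 91400} = \sqrt{342 - 91400} = \sqrt{-91058} = i \sqrt{91058}$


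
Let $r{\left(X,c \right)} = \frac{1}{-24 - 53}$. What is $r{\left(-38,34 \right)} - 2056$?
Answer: $- \frac{158313}{77} \approx -2056.0$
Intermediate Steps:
$r{\left(X,c \right)} = - \frac{1}{77}$ ($r{\left(X,c \right)} = \frac{1}{-77} = - \frac{1}{77}$)
$r{\left(-38,34 \right)} - 2056 = - \frac{1}{77} - 2056 = - \frac{158313}{77}$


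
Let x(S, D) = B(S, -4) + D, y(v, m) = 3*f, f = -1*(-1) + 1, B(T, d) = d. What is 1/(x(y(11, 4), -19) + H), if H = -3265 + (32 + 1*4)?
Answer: -1/3252 ≈ -0.00030750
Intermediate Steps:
f = 2 (f = 1 + 1 = 2)
y(v, m) = 6 (y(v, m) = 3*2 = 6)
x(S, D) = -4 + D
H = -3229 (H = -3265 + (32 + 4) = -3265 + 36 = -3229)
1/(x(y(11, 4), -19) + H) = 1/((-4 - 19) - 3229) = 1/(-23 - 3229) = 1/(-3252) = -1/3252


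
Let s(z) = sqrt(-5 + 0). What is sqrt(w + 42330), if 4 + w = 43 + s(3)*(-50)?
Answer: sqrt(42369 - 50*I*sqrt(5)) ≈ 205.84 - 0.2716*I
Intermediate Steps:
s(z) = I*sqrt(5) (s(z) = sqrt(-5) = I*sqrt(5))
w = 39 - 50*I*sqrt(5) (w = -4 + (43 + (I*sqrt(5))*(-50)) = -4 + (43 - 50*I*sqrt(5)) = 39 - 50*I*sqrt(5) ≈ 39.0 - 111.8*I)
sqrt(w + 42330) = sqrt((39 - 50*I*sqrt(5)) + 42330) = sqrt(42369 - 50*I*sqrt(5))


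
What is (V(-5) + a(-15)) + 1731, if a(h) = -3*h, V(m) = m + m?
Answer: 1766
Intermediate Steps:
V(m) = 2*m
(V(-5) + a(-15)) + 1731 = (2*(-5) - 3*(-15)) + 1731 = (-10 + 45) + 1731 = 35 + 1731 = 1766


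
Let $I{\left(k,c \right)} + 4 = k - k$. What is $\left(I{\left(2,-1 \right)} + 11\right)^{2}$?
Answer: $49$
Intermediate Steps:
$I{\left(k,c \right)} = -4$ ($I{\left(k,c \right)} = -4 + \left(k - k\right) = -4 + 0 = -4$)
$\left(I{\left(2,-1 \right)} + 11\right)^{2} = \left(-4 + 11\right)^{2} = 7^{2} = 49$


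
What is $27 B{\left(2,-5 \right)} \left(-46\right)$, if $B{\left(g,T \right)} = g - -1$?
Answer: $-3726$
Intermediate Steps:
$B{\left(g,T \right)} = 1 + g$ ($B{\left(g,T \right)} = g + 1 = 1 + g$)
$27 B{\left(2,-5 \right)} \left(-46\right) = 27 \left(1 + 2\right) \left(-46\right) = 27 \cdot 3 \left(-46\right) = 81 \left(-46\right) = -3726$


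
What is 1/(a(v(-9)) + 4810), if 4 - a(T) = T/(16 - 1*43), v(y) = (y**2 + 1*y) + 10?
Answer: 27/130060 ≈ 0.00020760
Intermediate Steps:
v(y) = 10 + y + y**2 (v(y) = (y**2 + y) + 10 = (y + y**2) + 10 = 10 + y + y**2)
a(T) = 4 + T/27 (a(T) = 4 - T/(16 - 1*43) = 4 - T/(16 - 43) = 4 - T/(-27) = 4 - T*(-1)/27 = 4 - (-1)*T/27 = 4 + T/27)
1/(a(v(-9)) + 4810) = 1/((4 + (10 - 9 + (-9)**2)/27) + 4810) = 1/((4 + (10 - 9 + 81)/27) + 4810) = 1/((4 + (1/27)*82) + 4810) = 1/((4 + 82/27) + 4810) = 1/(190/27 + 4810) = 1/(130060/27) = 27/130060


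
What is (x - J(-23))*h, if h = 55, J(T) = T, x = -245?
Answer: -12210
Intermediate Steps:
(x - J(-23))*h = (-245 - 1*(-23))*55 = (-245 + 23)*55 = -222*55 = -12210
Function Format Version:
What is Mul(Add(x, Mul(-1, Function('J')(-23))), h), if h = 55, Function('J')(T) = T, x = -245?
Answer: -12210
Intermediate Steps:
Mul(Add(x, Mul(-1, Function('J')(-23))), h) = Mul(Add(-245, Mul(-1, -23)), 55) = Mul(Add(-245, 23), 55) = Mul(-222, 55) = -12210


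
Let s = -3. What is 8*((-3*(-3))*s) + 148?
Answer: -68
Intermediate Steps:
8*((-3*(-3))*s) + 148 = 8*(-3*(-3)*(-3)) + 148 = 8*(9*(-3)) + 148 = 8*(-27) + 148 = -216 + 148 = -68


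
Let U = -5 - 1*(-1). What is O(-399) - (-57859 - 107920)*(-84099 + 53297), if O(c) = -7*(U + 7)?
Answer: -5106324779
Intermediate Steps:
U = -4 (U = -5 + 1 = -4)
O(c) = -21 (O(c) = -7*(-4 + 7) = -7*3 = -21)
O(-399) - (-57859 - 107920)*(-84099 + 53297) = -21 - (-57859 - 107920)*(-84099 + 53297) = -21 - (-165779)*(-30802) = -21 - 1*5106324758 = -21 - 5106324758 = -5106324779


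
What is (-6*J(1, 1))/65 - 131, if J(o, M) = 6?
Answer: -8551/65 ≈ -131.55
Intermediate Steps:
(-6*J(1, 1))/65 - 131 = (-6*6)/65 - 131 = (1/65)*(-36) - 131 = -36/65 - 131 = -8551/65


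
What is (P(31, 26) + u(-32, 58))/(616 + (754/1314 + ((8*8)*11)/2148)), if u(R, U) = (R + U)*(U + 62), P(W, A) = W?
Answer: 16111611/3154325 ≈ 5.1078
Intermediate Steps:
u(R, U) = (62 + U)*(R + U) (u(R, U) = (R + U)*(62 + U) = (62 + U)*(R + U))
(P(31, 26) + u(-32, 58))/(616 + (754/1314 + ((8*8)*11)/2148)) = (31 + (58² + 62*(-32) + 62*58 - 32*58))/(616 + (754/1314 + ((8*8)*11)/2148)) = (31 + (3364 - 1984 + 3596 - 1856))/(616 + (754*(1/1314) + (64*11)*(1/2148))) = (31 + 3120)/(616 + (377/657 + 704*(1/2148))) = 3151/(616 + (377/657 + 176/537)) = 3151/(616 + 106027/117603) = 3151/(72549475/117603) = 3151*(117603/72549475) = 16111611/3154325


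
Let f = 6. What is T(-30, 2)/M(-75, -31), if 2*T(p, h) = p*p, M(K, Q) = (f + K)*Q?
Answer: 150/713 ≈ 0.21038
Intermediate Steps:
M(K, Q) = Q*(6 + K) (M(K, Q) = (6 + K)*Q = Q*(6 + K))
T(p, h) = p²/2 (T(p, h) = (p*p)/2 = p²/2)
T(-30, 2)/M(-75, -31) = ((½)*(-30)²)/((-31*(6 - 75))) = ((½)*900)/((-31*(-69))) = 450/2139 = 450*(1/2139) = 150/713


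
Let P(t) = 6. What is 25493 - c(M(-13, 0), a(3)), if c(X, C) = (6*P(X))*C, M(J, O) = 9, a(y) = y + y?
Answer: 25277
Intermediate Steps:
a(y) = 2*y
c(X, C) = 36*C (c(X, C) = (6*6)*C = 36*C)
25493 - c(M(-13, 0), a(3)) = 25493 - 36*2*3 = 25493 - 36*6 = 25493 - 1*216 = 25493 - 216 = 25277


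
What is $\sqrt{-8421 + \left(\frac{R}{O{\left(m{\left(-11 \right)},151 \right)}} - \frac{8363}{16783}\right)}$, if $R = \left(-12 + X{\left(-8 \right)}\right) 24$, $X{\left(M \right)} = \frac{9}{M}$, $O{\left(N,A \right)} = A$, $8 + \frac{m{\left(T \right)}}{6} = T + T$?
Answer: $\frac{i \sqrt{54099096873087383}}{2534233} \approx 91.78 i$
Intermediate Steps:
$m{\left(T \right)} = -48 + 12 T$ ($m{\left(T \right)} = -48 + 6 \left(T + T\right) = -48 + 6 \cdot 2 T = -48 + 12 T$)
$R = -315$ ($R = \left(-12 + \frac{9}{-8}\right) 24 = \left(-12 + 9 \left(- \frac{1}{8}\right)\right) 24 = \left(-12 - \frac{9}{8}\right) 24 = \left(- \frac{105}{8}\right) 24 = -315$)
$\sqrt{-8421 + \left(\frac{R}{O{\left(m{\left(-11 \right)},151 \right)}} - \frac{8363}{16783}\right)} = \sqrt{-8421 - \left(\frac{315}{151} + \frac{8363}{16783}\right)} = \sqrt{-8421 - \frac{6549458}{2534233}} = \sqrt{- \frac{21347325551}{2534233}} = \frac{i \sqrt{54099096873087383}}{2534233}$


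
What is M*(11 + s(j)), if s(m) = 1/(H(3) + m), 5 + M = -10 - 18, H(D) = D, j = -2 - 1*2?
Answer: -330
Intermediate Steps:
j = -4 (j = -2 - 2 = -4)
M = -33 (M = -5 + (-10 - 18) = -5 - 28 = -33)
s(m) = 1/(3 + m)
M*(11 + s(j)) = -33*(11 + 1/(3 - 4)) = -33*(11 + 1/(-1)) = -33*(11 - 1) = -33*10 = -330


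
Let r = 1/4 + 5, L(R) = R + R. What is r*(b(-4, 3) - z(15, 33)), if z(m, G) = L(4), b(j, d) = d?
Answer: -105/4 ≈ -26.250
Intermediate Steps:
L(R) = 2*R
z(m, G) = 8 (z(m, G) = 2*4 = 8)
r = 21/4 (r = ¼ + 5 = 21/4 ≈ 5.2500)
r*(b(-4, 3) - z(15, 33)) = 21*(3 - 1*8)/4 = 21*(3 - 8)/4 = (21/4)*(-5) = -105/4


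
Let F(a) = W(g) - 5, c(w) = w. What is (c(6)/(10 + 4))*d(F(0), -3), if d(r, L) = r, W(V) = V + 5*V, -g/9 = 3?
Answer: -501/7 ≈ -71.571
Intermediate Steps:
g = -27 (g = -9*3 = -27)
W(V) = 6*V
F(a) = -167 (F(a) = 6*(-27) - 5 = -162 - 5 = -167)
(c(6)/(10 + 4))*d(F(0), -3) = (6/(10 + 4))*(-167) = (6/14)*(-167) = ((1/14)*6)*(-167) = (3/7)*(-167) = -501/7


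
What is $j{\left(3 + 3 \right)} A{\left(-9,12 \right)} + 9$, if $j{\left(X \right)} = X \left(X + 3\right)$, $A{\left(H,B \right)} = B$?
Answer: $657$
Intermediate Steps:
$j{\left(X \right)} = X \left(3 + X\right)$
$j{\left(3 + 3 \right)} A{\left(-9,12 \right)} + 9 = \left(3 + 3\right) \left(3 + \left(3 + 3\right)\right) 12 + 9 = 6 \left(3 + 6\right) 12 + 9 = 6 \cdot 9 \cdot 12 + 9 = 54 \cdot 12 + 9 = 648 + 9 = 657$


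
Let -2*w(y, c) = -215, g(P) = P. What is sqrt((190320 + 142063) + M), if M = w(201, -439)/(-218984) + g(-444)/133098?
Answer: 5*sqrt(78433956962658233611773)/2428861036 ≈ 576.53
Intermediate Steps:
w(y, c) = 215/2 (w(y, c) = -1/2*(-215) = 215/2)
M = -37178977/9715444144 (M = (215/2)/(-218984) - 444/133098 = (215/2)*(-1/218984) - 444*1/133098 = -215/437968 - 74/22183 = -37178977/9715444144 ≈ -0.0038268)
sqrt((190320 + 142063) + M) = sqrt((190320 + 142063) - 37178977/9715444144) = sqrt(332383 - 37178977/9715444144) = sqrt(3229248433736175/9715444144) = 5*sqrt(78433956962658233611773)/2428861036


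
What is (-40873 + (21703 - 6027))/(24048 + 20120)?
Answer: -25197/44168 ≈ -0.57048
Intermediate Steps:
(-40873 + (21703 - 6027))/(24048 + 20120) = (-40873 + 15676)/44168 = -25197*1/44168 = -25197/44168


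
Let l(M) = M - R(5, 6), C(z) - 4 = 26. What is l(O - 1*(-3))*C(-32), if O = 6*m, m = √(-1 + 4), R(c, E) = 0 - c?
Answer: 240 + 180*√3 ≈ 551.77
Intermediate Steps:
R(c, E) = -c
C(z) = 30 (C(z) = 4 + 26 = 30)
m = √3 ≈ 1.7320
O = 6*√3 ≈ 10.392
l(M) = 5 + M (l(M) = M - (-1)*5 = M - 1*(-5) = M + 5 = 5 + M)
l(O - 1*(-3))*C(-32) = (5 + (6*√3 - 1*(-3)))*30 = (5 + (6*√3 + 3))*30 = (5 + (3 + 6*√3))*30 = (8 + 6*√3)*30 = 240 + 180*√3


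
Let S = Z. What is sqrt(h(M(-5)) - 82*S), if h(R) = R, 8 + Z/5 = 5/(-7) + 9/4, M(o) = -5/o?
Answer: sqrt(519666)/14 ≈ 51.491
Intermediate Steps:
Z = -905/28 (Z = -40 + 5*(5/(-7) + 9/4) = -40 + 5*(5*(-1/7) + 9*(1/4)) = -40 + 5*(-5/7 + 9/4) = -40 + 5*(43/28) = -40 + 215/28 = -905/28 ≈ -32.321)
S = -905/28 ≈ -32.321
sqrt(h(M(-5)) - 82*S) = sqrt(-5/(-5) - 82*(-905/28)) = sqrt(-5*(-1/5) + 37105/14) = sqrt(1 + 37105/14) = sqrt(37119/14) = sqrt(519666)/14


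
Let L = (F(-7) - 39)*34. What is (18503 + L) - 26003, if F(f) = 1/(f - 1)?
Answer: -35321/4 ≈ -8830.3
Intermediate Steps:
F(f) = 1/(-1 + f)
L = -5321/4 (L = (1/(-1 - 7) - 39)*34 = (1/(-8) - 39)*34 = (-⅛ - 39)*34 = -313/8*34 = -5321/4 ≈ -1330.3)
(18503 + L) - 26003 = (18503 - 5321/4) - 26003 = 68691/4 - 26003 = -35321/4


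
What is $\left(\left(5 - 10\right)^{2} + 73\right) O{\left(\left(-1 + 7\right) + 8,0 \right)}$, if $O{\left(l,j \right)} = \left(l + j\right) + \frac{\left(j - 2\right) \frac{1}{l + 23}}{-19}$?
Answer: $\frac{964712}{703} \approx 1372.3$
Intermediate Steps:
$O{\left(l,j \right)} = j + l - \frac{-2 + j}{19 \left(23 + l\right)}$ ($O{\left(l,j \right)} = \left(j + l\right) + \frac{-2 + j}{23 + l} \left(- \frac{1}{19}\right) = \left(j + l\right) - \frac{-2 + j}{19 \left(23 + l\right)} = j + l - \frac{-2 + j}{19 \left(23 + l\right)}$)
$\left(\left(5 - 10\right)^{2} + 73\right) O{\left(\left(-1 + 7\right) + 8,0 \right)} = \left(\left(5 - 10\right)^{2} + 73\right) \frac{\frac{2}{19} + \left(\left(-1 + 7\right) + 8\right)^{2} + 23 \left(\left(-1 + 7\right) + 8\right) + \frac{436}{19} \cdot 0 + 0 \left(\left(-1 + 7\right) + 8\right)}{23 + \left(\left(-1 + 7\right) + 8\right)} = \left(\left(-5\right)^{2} + 73\right) \frac{\frac{2}{19} + \left(6 + 8\right)^{2} + 23 \left(6 + 8\right) + 0 + 0 \left(6 + 8\right)}{23 + \left(6 + 8\right)} = \left(25 + 73\right) \frac{\frac{2}{19} + 14^{2} + 23 \cdot 14 + 0 + 0 \cdot 14}{23 + 14} = 98 \frac{\frac{2}{19} + 196 + 322 + 0 + 0}{37} = 98 \cdot \frac{1}{37} \cdot \frac{9844}{19} = 98 \cdot \frac{9844}{703} = \frac{964712}{703}$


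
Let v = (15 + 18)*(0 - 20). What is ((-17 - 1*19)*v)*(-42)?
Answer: -997920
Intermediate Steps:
v = -660 (v = 33*(-20) = -660)
((-17 - 1*19)*v)*(-42) = ((-17 - 1*19)*(-660))*(-42) = ((-17 - 19)*(-660))*(-42) = -36*(-660)*(-42) = 23760*(-42) = -997920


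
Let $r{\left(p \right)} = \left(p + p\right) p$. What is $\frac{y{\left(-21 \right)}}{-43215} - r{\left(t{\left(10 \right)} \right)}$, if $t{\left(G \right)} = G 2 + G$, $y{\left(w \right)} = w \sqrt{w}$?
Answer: $-1800 + \frac{7 i \sqrt{21}}{14405} \approx -1800.0 + 0.0022269 i$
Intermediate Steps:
$y{\left(w \right)} = w^{\frac{3}{2}}$
$t{\left(G \right)} = 3 G$ ($t{\left(G \right)} = 2 G + G = 3 G$)
$r{\left(p \right)} = 2 p^{2}$ ($r{\left(p \right)} = 2 p p = 2 p^{2}$)
$\frac{y{\left(-21 \right)}}{-43215} - r{\left(t{\left(10 \right)} \right)} = \frac{\left(-21\right)^{\frac{3}{2}}}{-43215} - 2 \left(3 \cdot 10\right)^{2} = - 21 i \sqrt{21} \left(- \frac{1}{43215}\right) - 2 \cdot 30^{2} = \frac{7 i \sqrt{21}}{14405} - 2 \cdot 900 = \frac{7 i \sqrt{21}}{14405} - 1800 = -1800 + \frac{7 i \sqrt{21}}{14405}$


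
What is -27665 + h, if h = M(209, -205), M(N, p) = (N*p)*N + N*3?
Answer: -8981643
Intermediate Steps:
M(N, p) = 3*N + p*N² (M(N, p) = p*N² + 3*N = 3*N + p*N²)
h = -8953978 (h = 209*(3 + 209*(-205)) = 209*(3 - 42845) = 209*(-42842) = -8953978)
-27665 + h = -27665 - 8953978 = -8981643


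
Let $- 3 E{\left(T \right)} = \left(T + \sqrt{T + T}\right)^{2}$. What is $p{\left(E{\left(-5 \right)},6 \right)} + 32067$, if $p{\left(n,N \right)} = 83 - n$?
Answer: $32155 - \frac{10 i \sqrt{10}}{3} \approx 32155.0 - 10.541 i$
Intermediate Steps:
$E{\left(T \right)} = - \frac{\left(T + \sqrt{2} \sqrt{T}\right)^{2}}{3}$ ($E{\left(T \right)} = - \frac{\left(T + \sqrt{T + T}\right)^{2}}{3} = - \frac{\left(T + \sqrt{2 T}\right)^{2}}{3} = - \frac{\left(T + \sqrt{2} \sqrt{T}\right)^{2}}{3}$)
$p{\left(E{\left(-5 \right)},6 \right)} + 32067 = \left(83 - - \frac{\left(-5 + \sqrt{2} \sqrt{-5}\right)^{2}}{3}\right) + 32067 = \left(83 - - \frac{\left(-5 + \sqrt{2} i \sqrt{5}\right)^{2}}{3}\right) + 32067 = \left(83 - - \frac{\left(-5 + i \sqrt{10}\right)^{2}}{3}\right) + 32067 = \left(83 + \frac{\left(-5 + i \sqrt{10}\right)^{2}}{3}\right) + 32067 = 32150 + \frac{\left(-5 + i \sqrt{10}\right)^{2}}{3}$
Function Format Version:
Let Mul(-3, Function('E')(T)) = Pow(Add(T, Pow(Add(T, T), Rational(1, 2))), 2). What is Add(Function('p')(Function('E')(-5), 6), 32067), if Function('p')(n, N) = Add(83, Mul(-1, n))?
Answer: Add(32155, Mul(Rational(-10, 3), I, Pow(10, Rational(1, 2)))) ≈ Add(32155., Mul(-10.541, I))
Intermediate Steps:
Function('E')(T) = Mul(Rational(-1, 3), Pow(Add(T, Mul(Pow(2, Rational(1, 2)), Pow(T, Rational(1, 2)))), 2)) (Function('E')(T) = Mul(Rational(-1, 3), Pow(Add(T, Pow(Add(T, T), Rational(1, 2))), 2)) = Mul(Rational(-1, 3), Pow(Add(T, Pow(Mul(2, T), Rational(1, 2))), 2)) = Mul(Rational(-1, 3), Pow(Add(T, Mul(Pow(2, Rational(1, 2)), Pow(T, Rational(1, 2)))), 2)))
Add(Function('p')(Function('E')(-5), 6), 32067) = Add(Add(83, Mul(-1, Mul(Rational(-1, 3), Pow(Add(-5, Mul(Pow(2, Rational(1, 2)), Pow(-5, Rational(1, 2)))), 2)))), 32067) = Add(Add(83, Mul(-1, Mul(Rational(-1, 3), Pow(Add(-5, Mul(Pow(2, Rational(1, 2)), Mul(I, Pow(5, Rational(1, 2))))), 2)))), 32067) = Add(Add(83, Mul(-1, Mul(Rational(-1, 3), Pow(Add(-5, Mul(I, Pow(10, Rational(1, 2)))), 2)))), 32067) = Add(Add(83, Mul(Rational(1, 3), Pow(Add(-5, Mul(I, Pow(10, Rational(1, 2)))), 2))), 32067) = Add(32150, Mul(Rational(1, 3), Pow(Add(-5, Mul(I, Pow(10, Rational(1, 2)))), 2)))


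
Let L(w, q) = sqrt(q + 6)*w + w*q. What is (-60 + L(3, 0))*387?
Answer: -23220 + 1161*sqrt(6) ≈ -20376.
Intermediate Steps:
L(w, q) = q*w + w*sqrt(6 + q) (L(w, q) = sqrt(6 + q)*w + q*w = w*sqrt(6 + q) + q*w = q*w + w*sqrt(6 + q))
(-60 + L(3, 0))*387 = (-60 + 3*(0 + sqrt(6 + 0)))*387 = (-60 + 3*(0 + sqrt(6)))*387 = (-60 + 3*sqrt(6))*387 = -23220 + 1161*sqrt(6)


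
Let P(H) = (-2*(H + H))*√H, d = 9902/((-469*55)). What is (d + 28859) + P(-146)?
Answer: 744408003/25795 + 584*I*√146 ≈ 28859.0 + 7056.5*I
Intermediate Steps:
d = -9902/25795 (d = 9902/(-25795) = 9902*(-1/25795) = -9902/25795 ≈ -0.38387)
P(H) = -4*H^(3/2) (P(H) = (-4*H)*√H = -4*H^(3/2))
(d + 28859) + P(-146) = (-9902/25795 + 28859) - (-584)*I*√146 = 744408003/25795 - (-584)*I*√146 = 744408003/25795 + 584*I*√146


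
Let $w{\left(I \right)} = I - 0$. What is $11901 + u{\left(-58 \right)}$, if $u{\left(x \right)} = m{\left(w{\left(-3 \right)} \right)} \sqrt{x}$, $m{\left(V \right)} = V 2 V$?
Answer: $11901 + 18 i \sqrt{58} \approx 11901.0 + 137.08 i$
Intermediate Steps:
$w{\left(I \right)} = I$ ($w{\left(I \right)} = I + 0 = I$)
$m{\left(V \right)} = 2 V^{2}$ ($m{\left(V \right)} = 2 V V = 2 V^{2}$)
$u{\left(x \right)} = 18 \sqrt{x}$ ($u{\left(x \right)} = 2 \left(-3\right)^{2} \sqrt{x} = 2 \cdot 9 \sqrt{x} = 18 \sqrt{x}$)
$11901 + u{\left(-58 \right)} = 11901 + 18 \sqrt{-58} = 11901 + 18 i \sqrt{58}$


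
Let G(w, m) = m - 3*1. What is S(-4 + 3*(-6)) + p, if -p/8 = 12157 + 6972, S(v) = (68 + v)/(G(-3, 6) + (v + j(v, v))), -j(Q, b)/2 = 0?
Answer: -2907654/19 ≈ -1.5303e+5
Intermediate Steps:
j(Q, b) = 0 (j(Q, b) = -2*0 = 0)
G(w, m) = -3 + m (G(w, m) = m - 3 = -3 + m)
S(v) = (68 + v)/(3 + v) (S(v) = (68 + v)/((-3 + 6) + (v + 0)) = (68 + v)/(3 + v))
p = -153032 (p = -8*(12157 + 6972) = -8*19129 = -153032)
S(-4 + 3*(-6)) + p = (68 + (-4 + 3*(-6)))/(3 + (-4 + 3*(-6))) - 153032 = (68 + (-4 - 18))/(3 + (-4 - 18)) - 153032 = (68 - 22)/(3 - 22) - 153032 = 46/(-19) - 153032 = -1/19*46 - 153032 = -46/19 - 153032 = -2907654/19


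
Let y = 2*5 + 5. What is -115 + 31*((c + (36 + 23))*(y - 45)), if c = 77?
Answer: -126595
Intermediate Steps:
y = 15 (y = 10 + 5 = 15)
-115 + 31*((c + (36 + 23))*(y - 45)) = -115 + 31*((77 + (36 + 23))*(15 - 45)) = -115 + 31*((77 + 59)*(-30)) = -115 + 31*(136*(-30)) = -115 + 31*(-4080) = -115 - 126480 = -126595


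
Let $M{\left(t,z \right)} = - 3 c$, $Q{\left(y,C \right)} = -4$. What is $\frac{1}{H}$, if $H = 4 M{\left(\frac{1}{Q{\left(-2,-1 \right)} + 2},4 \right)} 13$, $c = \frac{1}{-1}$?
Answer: $\frac{1}{156} \approx 0.0064103$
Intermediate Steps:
$c = -1$
$M{\left(t,z \right)} = 3$ ($M{\left(t,z \right)} = \left(-3\right) \left(-1\right) = 3$)
$H = 156$ ($H = 4 \cdot 3 \cdot 13 = 12 \cdot 13 = 156$)
$\frac{1}{H} = \frac{1}{156}$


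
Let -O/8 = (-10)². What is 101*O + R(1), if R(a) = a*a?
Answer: -80799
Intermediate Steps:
R(a) = a²
O = -800 (O = -8*(-10)² = -8*100 = -800)
101*O + R(1) = 101*(-800) + 1² = -80800 + 1 = -80799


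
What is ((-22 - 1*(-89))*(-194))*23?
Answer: -298954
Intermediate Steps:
((-22 - 1*(-89))*(-194))*23 = ((-22 + 89)*(-194))*23 = (67*(-194))*23 = -12998*23 = -298954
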